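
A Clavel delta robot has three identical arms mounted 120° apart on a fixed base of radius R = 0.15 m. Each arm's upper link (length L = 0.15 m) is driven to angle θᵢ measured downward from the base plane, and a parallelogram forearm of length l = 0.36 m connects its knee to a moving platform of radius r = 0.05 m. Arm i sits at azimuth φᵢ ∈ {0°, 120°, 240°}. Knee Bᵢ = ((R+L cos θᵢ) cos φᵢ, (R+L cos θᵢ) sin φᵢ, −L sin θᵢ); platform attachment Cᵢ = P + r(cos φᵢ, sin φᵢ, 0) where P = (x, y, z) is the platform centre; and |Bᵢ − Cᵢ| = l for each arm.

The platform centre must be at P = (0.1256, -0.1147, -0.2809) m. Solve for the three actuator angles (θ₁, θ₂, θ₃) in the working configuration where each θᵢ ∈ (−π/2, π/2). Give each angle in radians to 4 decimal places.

rotate P by −φ1: (0.1256, -0.1147, -0.2809)
  e−x'=-0.0256;  (l²−L²−(e−x')²−y'²−z²)/2L = 0.0479
  θ1 = atan2(B,A) + arccos(C/0.2821) = -0.2617
φ2=120.0° → target in arm frame (-0.1621, -0.0514)
  e−x'=0.2621;  (l²−L²−(e−x')²−y'²−z²)/2L = -0.1439
  θ2 = atan2(B,A) + arccos(C/0.3842) = 1.1347
rotate P by −φ3: (0.0365, 0.1661, -0.2809)
  A=0.0635, B=-0.2809, C=(l²−L²−A²−y'²−z²)/(2L)=-0.0114
  γ=atan2(-0.2809,0.0635)=-1.3486;  ψ=arccos(-0.0397)=1.6105;  θ3=γ+ψ≈0.2619

θ₁ = -0.2617, θ₂ = 1.1347, θ₃ = 0.2619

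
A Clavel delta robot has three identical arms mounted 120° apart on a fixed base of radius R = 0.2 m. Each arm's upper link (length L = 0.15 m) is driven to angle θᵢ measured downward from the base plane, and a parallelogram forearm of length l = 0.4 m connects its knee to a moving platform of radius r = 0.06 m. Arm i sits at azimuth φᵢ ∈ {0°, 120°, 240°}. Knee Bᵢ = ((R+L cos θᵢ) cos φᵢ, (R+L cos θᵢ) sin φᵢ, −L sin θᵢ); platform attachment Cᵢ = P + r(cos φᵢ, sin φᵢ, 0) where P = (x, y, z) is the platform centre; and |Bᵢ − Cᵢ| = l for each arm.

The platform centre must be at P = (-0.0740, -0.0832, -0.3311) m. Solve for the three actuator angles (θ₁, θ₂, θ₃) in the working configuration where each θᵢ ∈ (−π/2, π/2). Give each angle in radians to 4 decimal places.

θ₁ = 0.7854, θ₂ = 0.6107, θ₃ = -0.1747

φ1=0.0° → target in arm frame (-0.0740, -0.0832)
  A cos θ + B sin θ = C:  0.2140·cos θ + -0.3311·sin θ = -0.0828
  γ=atan2(-0.3311,0.2140)=-0.9970;  ψ=arccos(-0.2101)=1.7824;  θ1=γ+ψ≈0.7854
rotate P by −φ2: (-0.0351, 0.1057, -0.3311)
  A cos θ + B sin θ = C:  0.1751·cos θ + -0.3311·sin θ = -0.0465
  γ=atan2(-0.3311,0.1751)=-1.0845;  ψ=arccos(-0.1241)=1.6952;  θ2=γ+ψ≈0.6107
rotate P by −φ3: (0.1091, -0.0225, -0.3311)
  A=0.0309, B=-0.3311, C=(l²−L²−A²−y'²−z²)/(2L)=0.0880
  γ=atan2(-0.3311,0.0309)=-1.4776;  ψ=arccos(0.2647)=1.3029;  θ3=γ+ψ≈-0.1747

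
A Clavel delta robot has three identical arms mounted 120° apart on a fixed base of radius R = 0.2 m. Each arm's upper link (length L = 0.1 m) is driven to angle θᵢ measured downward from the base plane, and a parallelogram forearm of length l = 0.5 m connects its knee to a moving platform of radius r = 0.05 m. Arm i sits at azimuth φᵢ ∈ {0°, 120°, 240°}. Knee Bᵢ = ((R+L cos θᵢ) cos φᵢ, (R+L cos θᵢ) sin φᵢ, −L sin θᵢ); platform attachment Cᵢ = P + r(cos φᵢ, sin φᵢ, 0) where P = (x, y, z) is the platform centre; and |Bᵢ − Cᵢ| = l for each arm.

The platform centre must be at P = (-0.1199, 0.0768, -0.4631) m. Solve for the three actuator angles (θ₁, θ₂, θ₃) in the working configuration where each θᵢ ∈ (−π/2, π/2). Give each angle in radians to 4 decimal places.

θ₁ = 1.0470, θ₂ = -0.1743, θ₃ = 0.5237

arm 1 (φ=0.0°): x'=-0.1199, y'=0.0768
  A=0.2699, B=-0.4631, C=(l²−L²−A²−y'²−z²)/(2L)=-0.2660
  √(A²+B²)=0.5360;  θ1 = -1.0431+2.0901 ≈ 1.0470
rotate P by −φ2: (0.1265, 0.0654, -0.4631)
  A=0.0235, B=-0.4631, C=(l²−L²−A²−y'²−z²)/(2L)=0.1035
  √(A²+B²)=0.4637;  θ2 = -1.5200+1.3457 ≈ -0.1743
rotate P by −φ3: (-0.0066, -0.1422, -0.4631)
  e−x'=0.1566;  (l²−L²−(e−x')²−y'²−z²)/2L = -0.0960
  √(A²+B²)=0.4888;  θ3 = -1.2448+1.7685 ≈ 0.5237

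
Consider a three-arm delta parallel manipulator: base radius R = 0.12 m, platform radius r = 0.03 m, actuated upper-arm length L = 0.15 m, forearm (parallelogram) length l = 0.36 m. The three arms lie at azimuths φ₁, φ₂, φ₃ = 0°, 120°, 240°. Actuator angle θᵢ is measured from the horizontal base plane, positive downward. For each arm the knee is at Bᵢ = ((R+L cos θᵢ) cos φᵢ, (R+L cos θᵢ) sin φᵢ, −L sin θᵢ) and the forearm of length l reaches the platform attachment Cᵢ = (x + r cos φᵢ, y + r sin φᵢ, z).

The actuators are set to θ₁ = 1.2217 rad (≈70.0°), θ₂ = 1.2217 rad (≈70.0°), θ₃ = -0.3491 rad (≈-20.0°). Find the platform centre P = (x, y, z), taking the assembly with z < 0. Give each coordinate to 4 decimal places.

centre 1 = (0.1413·cos0.0°, 0.1413·sin0.0°, -0.1410) = (0.1413, 0.0000, -0.1410)
φ2=120.0°: virtual centre (-0.0707, 0.1224, -0.1410), radius l
φ3=240.0°: virtual centre (-0.1155, -0.2000, 0.0513), radius l
eliminate P² terms by subtracting sphere 1 from 2 and 3
[-0.4239 0.2448 0.0000]·P = 0.0000;  [-0.5136 -0.4000 0.3845]·P = 0.0161
det = 0.2953;  x = -0.0134+0.3187z,  y = -0.0232+0.5521z
sphere 1 gives Az²+Bz+C=0 with A=1.4063, B=0.1577, C=-0.0853;  B²−4AC=0.5045;  roots -0.3086, 0.1965;  negative root z = -0.3086
x = -0.1117, y = -0.1935

(-0.1117, -0.1935, -0.3086)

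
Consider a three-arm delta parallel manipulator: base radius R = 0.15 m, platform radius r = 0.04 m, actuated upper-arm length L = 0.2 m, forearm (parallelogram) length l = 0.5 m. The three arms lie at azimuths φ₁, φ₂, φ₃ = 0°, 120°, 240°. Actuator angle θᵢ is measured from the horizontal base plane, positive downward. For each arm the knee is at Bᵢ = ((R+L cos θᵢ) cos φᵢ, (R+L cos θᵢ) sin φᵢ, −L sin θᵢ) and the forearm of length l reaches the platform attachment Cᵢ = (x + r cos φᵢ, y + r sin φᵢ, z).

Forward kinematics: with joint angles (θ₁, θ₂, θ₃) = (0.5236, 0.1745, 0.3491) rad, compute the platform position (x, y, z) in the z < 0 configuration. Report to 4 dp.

(-0.0565, 0.0313, -0.4655)

centre 1 = (0.2832·cos0.0°, 0.2832·sin0.0°, -0.1000) = (0.2832, 0.0000, -0.1000)
arm 2 at φ=120.0°: (R−r)+L cos θ2 = 0.3070;  centre 2 = (-0.1535, 0.2658, -0.0347)
φ3=240.0°: virtual centre (-0.1490, -0.2580, -0.0684), radius l
subtract pairs → two planes through P
plane₁₂: -0.8734x+0.5317y+0.1306z = 0.0052
det = 0.9102;  x = -0.0049+0.1109z,  y = 0.0019+-0.0634z
quadratic in z: (1.0163)z²+(0.1359)z+(-0.1570)=0, √Δ=0.8104 → z ∈ {-0.4655, 0.3319}; z = -0.4655 (taking z<0)
x = -0.0565, y = 0.0313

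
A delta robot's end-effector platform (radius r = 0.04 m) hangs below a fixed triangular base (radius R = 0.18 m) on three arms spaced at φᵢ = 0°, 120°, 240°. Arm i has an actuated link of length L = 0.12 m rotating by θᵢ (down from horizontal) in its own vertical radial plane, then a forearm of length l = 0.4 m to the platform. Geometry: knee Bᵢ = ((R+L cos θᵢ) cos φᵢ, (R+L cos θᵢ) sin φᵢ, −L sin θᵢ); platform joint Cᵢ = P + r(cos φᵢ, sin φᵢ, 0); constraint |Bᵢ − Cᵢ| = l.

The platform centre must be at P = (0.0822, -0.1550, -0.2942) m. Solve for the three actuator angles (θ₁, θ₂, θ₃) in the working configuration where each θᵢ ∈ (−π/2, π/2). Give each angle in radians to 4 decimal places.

θ₁ = -0.2619, θ₂ = 1.2213, θ₃ = -0.3494

φ1=0.0° → target in arm frame (0.0822, -0.1550)
  A=0.0578, B=-0.2942, C=(l²−L²−A²−y'²−z²)/(2L)=0.1320
  γ=atan2(-0.2942,0.0578)=-1.3768;  ψ=arccos(0.4403)=1.1149;  θ1=γ+ψ≈-0.2619
φ2=120.0° → target in arm frame (-0.1753, 0.0063)
  A cos θ + B sin θ = C:  0.3153·cos θ + -0.2942·sin θ = -0.1685
  θ2 = atan2(B,A) + arccos(C/0.4313) = 1.2213
rotate P by −φ3: (0.0931, 0.1487, -0.2942)
  e−x'=0.0469;  (l²−L²−(e−x')²−y'²−z²)/2L = 0.1448
  γ=atan2(-0.2942,0.0469)=-1.4128;  ψ=arccos(0.4859)=1.0634;  θ3=γ+ψ≈-0.3494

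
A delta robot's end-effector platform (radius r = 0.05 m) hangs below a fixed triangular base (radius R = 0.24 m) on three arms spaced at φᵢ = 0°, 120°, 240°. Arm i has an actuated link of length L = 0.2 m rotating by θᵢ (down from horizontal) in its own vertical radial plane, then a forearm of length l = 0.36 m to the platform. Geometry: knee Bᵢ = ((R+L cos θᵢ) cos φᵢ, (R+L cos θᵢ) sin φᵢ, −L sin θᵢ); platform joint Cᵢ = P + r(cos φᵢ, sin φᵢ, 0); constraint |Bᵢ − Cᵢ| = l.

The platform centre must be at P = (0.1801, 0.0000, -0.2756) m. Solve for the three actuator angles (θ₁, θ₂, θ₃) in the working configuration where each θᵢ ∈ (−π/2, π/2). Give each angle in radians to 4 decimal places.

θ₁ = -0.0872, θ₂ = 1.3962, θ₃ = 1.3962

arm 1 (φ=0.0°): x'=0.1801, y'=0.0000
  A cos θ + B sin θ = C:  0.0099·cos θ + -0.2756·sin θ = 0.0339
  θ1 = atan2(B,A) + arccos(C/0.2758) = -0.0872
φ2=120.0° → target in arm frame (-0.0900, -0.1560)
  A=0.2800, B=-0.2756, C=(l²−L²−A²−y'²−z²)/(2L)=-0.2228
  √(A²+B²)=0.3929;  θ2 = -0.7774+2.1736 ≈ 1.3962
arm 3 (φ=240.0°): x'=-0.0901, y'=0.1560
  e−x'=0.2801;  (l²−L²−(e−x')²−y'²−z²)/2L = -0.2228
  γ=atan2(-0.2756,0.2801)=-0.7774;  ψ=arccos(-0.5670)=2.1736;  θ3=γ+ψ≈1.3962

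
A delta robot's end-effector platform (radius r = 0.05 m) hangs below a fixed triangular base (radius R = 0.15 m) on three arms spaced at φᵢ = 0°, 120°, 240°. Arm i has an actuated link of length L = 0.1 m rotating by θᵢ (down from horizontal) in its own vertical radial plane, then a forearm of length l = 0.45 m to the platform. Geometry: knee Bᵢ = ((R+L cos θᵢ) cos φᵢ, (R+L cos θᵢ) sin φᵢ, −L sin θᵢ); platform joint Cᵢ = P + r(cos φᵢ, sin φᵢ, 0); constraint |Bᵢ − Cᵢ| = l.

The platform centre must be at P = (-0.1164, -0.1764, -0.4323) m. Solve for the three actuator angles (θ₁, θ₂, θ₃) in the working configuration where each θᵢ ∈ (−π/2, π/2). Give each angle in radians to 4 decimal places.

θ₁ = 1.3093, θ₂ = 1.2221, θ₃ = -0.1744

arm 1 (φ=0.0°): x'=-0.1164, y'=-0.1764
  A=0.2164, B=-0.4323, C=(l²−L²−A²−y'²−z²)/(2L)=-0.3616
  θ1 = atan2(B,A) + arccos(C/0.4834) = 1.3093
rotate P by −φ2: (-0.0946, 0.1890, -0.4323)
  A=0.1946, B=-0.4323, C=(l²−L²−A²−y'²−z²)/(2L)=-0.3398
  θ2 = atan2(B,A) + arccos(C/0.4741) = 1.2221
arm 3 (φ=240.0°): x'=0.2110, y'=-0.0126
  A=-0.1110, B=-0.4323, C=(l²−L²−A²−y'²−z²)/(2L)=-0.0343
  θ3 = atan2(B,A) + arccos(C/0.4463) = -0.1744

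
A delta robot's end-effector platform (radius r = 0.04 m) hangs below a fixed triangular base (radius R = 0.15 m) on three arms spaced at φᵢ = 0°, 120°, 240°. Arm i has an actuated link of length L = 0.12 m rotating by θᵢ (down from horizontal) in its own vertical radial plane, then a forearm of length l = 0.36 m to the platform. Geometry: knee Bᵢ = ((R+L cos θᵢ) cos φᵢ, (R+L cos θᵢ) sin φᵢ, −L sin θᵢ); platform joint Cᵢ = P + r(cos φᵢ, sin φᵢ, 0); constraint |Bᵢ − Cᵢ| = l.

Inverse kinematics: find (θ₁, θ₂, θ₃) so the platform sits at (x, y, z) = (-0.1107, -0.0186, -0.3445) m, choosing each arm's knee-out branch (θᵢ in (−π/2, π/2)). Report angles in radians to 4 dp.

θ₁ = 1.1343, θ₂ = 0.4363, θ₃ = 0.2617

arm 1 (φ=0.0°): x'=-0.1107, y'=-0.0186
  e−x'=0.2207;  (l²−L²−(e−x')²−y'²−z²)/2L = -0.2189
  θ1 = atan2(B,A) + arccos(C/0.4091) = 1.1343
arm 2 (φ=120.0°): x'=0.0392, y'=0.1052
  e−x'=0.0708;  (l²−L²−(e−x')²−y'²−z²)/2L = -0.0814
  √(A²+B²)=0.3517;  θ2 = -1.3682+1.8045 ≈ 0.4363
arm 3 (φ=240.0°): x'=0.0715, y'=-0.0866
  A cos θ + B sin θ = C:  0.0385·cos θ + -0.3445·sin θ = -0.0519
  θ3 = atan2(B,A) + arccos(C/0.3466) = 0.2617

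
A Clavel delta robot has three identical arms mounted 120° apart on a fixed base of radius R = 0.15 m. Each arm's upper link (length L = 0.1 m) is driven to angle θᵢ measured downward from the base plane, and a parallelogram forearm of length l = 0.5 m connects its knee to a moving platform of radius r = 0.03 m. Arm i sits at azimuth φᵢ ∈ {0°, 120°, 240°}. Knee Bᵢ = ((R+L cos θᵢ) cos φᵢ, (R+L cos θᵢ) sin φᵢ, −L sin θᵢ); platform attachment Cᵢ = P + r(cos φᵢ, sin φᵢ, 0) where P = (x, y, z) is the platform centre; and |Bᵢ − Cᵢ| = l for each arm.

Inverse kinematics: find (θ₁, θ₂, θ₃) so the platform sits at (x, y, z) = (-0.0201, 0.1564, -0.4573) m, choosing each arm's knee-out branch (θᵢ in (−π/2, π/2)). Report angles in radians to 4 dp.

φ1=0.0° → target in arm frame (-0.0201, 0.1564)
  A=0.1401, B=-0.4573, C=(l²−L²−A²−y'²−z²)/(2L)=-0.0661
  γ=atan2(-0.4573,0.1401)=-1.2735;  ψ=arccos(-0.1381)=1.7094;  θ1=γ+ψ≈0.4359
arm 2 (φ=120.0°): x'=0.1455, y'=-0.0608
  A cos θ + B sin θ = C:  -0.0255·cos θ + -0.4573·sin θ = 0.1327
  √(A²+B²)=0.4580;  θ2 = -1.6265+1.2770 ≈ -0.3495
φ3=240.0° → target in arm frame (-0.1254, -0.0956)
  A=0.2454, B=-0.4573, C=(l²−L²−A²−y'²−z²)/(2L)=-0.1924
  √(A²+B²)=0.5190;  θ3 = -1.0783+1.9506 ≈ 0.8723

θ₁ = 0.4359, θ₂ = -0.3495, θ₃ = 0.8723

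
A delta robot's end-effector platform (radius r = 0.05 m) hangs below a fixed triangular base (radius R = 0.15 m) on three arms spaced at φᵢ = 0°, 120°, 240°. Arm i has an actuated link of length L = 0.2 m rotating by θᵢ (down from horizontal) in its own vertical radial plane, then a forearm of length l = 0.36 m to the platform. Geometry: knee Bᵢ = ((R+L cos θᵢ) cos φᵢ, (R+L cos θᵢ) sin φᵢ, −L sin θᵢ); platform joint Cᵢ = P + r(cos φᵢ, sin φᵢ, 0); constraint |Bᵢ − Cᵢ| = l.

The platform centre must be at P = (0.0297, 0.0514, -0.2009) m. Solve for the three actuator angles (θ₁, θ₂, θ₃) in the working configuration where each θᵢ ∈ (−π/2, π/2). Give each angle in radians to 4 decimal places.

θ₁ = -0.1746, θ₂ = -0.1744, θ₃ = 0.4360

arm 1 (φ=0.0°): x'=0.0297, y'=0.0514
  A cos θ + B sin θ = C:  0.0703·cos θ + -0.2009·sin θ = 0.1041
  √(A²+B²)=0.2128;  θ1 = -1.2342+1.0595 ≈ -0.1746
rotate P by −φ2: (0.0297, -0.0514, -0.2009)
  A cos θ + B sin θ = C:  0.0703·cos θ + -0.2009·sin θ = 0.1041
  √(A²+B²)=0.2129;  θ2 = -1.2340+1.0597 ≈ -0.1744
φ3=240.0° → target in arm frame (-0.0594, 0.0000)
  A cos θ + B sin θ = C:  0.1594·cos θ + -0.2009·sin θ = 0.0596
  √(A²+B²)=0.2564;  θ3 = -0.9002+1.3362 ≈ 0.4360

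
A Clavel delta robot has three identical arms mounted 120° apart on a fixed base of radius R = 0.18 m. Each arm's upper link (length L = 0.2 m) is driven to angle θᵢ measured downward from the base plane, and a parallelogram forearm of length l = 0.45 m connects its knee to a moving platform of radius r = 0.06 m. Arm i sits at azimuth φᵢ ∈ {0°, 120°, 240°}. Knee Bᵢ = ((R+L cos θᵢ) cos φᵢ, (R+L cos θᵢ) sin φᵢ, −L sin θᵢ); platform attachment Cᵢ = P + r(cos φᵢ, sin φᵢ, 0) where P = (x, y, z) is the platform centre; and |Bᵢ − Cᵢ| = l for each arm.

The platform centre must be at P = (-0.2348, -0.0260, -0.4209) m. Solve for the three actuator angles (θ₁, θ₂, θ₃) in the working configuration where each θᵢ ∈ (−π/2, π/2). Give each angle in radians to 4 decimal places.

θ₁ = 1.3966, θ₂ = 0.4366, θ₃ = 0.2619

φ1=0.0° → target in arm frame (-0.2348, -0.0260)
  A cos θ + B sin θ = C:  0.3548·cos θ + -0.4209·sin θ = -0.3530
  √(A²+B²)=0.5505;  θ1 = -0.8704+2.2670 ≈ 1.3966
φ2=120.0° → target in arm frame (0.0949, 0.2163)
  A=0.0251, B=-0.4209, C=(l²−L²−A²−y'²−z²)/(2L)=-0.1552
  √(A²+B²)=0.4216;  θ2 = -1.5112+1.9478 ≈ 0.4366
arm 3 (φ=240.0°): x'=0.1399, y'=-0.1903
  e−x'=-0.0199;  (l²−L²−(e−x')²−y'²−z²)/2L = -0.1282
  θ3 = atan2(B,A) + arccos(C/0.4214) = 0.2619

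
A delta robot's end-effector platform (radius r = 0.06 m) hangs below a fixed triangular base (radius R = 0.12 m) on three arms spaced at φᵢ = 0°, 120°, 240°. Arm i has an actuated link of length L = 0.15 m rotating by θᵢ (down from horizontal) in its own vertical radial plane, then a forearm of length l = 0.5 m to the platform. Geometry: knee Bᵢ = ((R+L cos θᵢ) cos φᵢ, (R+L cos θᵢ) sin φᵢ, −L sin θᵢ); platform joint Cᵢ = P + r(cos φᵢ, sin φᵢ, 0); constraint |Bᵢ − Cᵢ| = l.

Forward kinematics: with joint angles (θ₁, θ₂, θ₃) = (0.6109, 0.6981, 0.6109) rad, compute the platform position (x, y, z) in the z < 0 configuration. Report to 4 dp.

(0.0117, -0.0203, -0.5554)

arm 1 at φ=0.0°: e+L cos θ1 = 0.1829;  centre 1 = (0.1829, 0.0000, -0.0860)
centre 2 = (0.1749·cos120.0°, 0.1749·sin120.0°, -0.0964) = (-0.0875, 0.1515, -0.0964)
φ3=240.0°: virtual centre (-0.0914, -0.1584, -0.0860), radius l
subtract pairs → two planes through P
linear system: -0.5406x+0.3030y = -0.0010−-0.0207z; -0.5486x+-0.3167y = 0.0000−0.0000z
det = 0.3374;  x = 0.0009+-0.0195z,  y = -0.0016+0.0337z
sphere 1 gives Az²+Bz+C=0 with A=1.0015, B=0.1791, C=-0.2095;  B²−4AC=0.8713;  roots -0.5554, 0.3766;  negative root z = -0.5554
x = 0.0117, y = -0.0203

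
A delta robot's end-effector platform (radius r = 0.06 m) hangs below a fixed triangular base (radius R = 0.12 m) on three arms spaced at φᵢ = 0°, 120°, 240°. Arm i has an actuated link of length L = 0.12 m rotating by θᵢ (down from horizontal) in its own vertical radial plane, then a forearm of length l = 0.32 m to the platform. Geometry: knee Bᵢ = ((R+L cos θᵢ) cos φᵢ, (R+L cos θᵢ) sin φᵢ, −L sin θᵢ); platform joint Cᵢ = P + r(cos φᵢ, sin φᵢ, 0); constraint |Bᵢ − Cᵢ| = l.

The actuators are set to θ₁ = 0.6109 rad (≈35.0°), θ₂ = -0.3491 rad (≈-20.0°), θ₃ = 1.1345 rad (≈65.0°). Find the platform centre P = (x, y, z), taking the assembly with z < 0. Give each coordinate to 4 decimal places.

arm 1 at φ=0.0°: (R−r)+L cos θ1 = 0.1583;  S1 = (0.1583, 0.0000, -0.0688)
S2 = (0.1728·cos120.0°, 0.1728·sin120.0°, 0.0410) = (-0.0864, 0.1496, 0.0410)
arm 3 at φ=240.0°: (R−r)+L cos θ3 = 0.1107;  S3 = (-0.0554, -0.0959, -0.1088)
subtract pairs → two planes through P
linear system: -0.4894x+0.2992y = 0.0017−0.2198z; -0.4273x+-0.1918y = -0.0057−-0.0799z
Cramer: x(z) = 0.0062+0.0823z;  y(z) = 0.0159-0.5998z
sphere 1 gives Az²+Bz+C=0 with A=1.3666, B=0.0935, C=-0.0743;  B²−4AC=0.4148;  roots -0.2698, 0.2014;  negative root z = -0.2698
x = -0.0160, y = 0.1778

(-0.0160, 0.1778, -0.2698)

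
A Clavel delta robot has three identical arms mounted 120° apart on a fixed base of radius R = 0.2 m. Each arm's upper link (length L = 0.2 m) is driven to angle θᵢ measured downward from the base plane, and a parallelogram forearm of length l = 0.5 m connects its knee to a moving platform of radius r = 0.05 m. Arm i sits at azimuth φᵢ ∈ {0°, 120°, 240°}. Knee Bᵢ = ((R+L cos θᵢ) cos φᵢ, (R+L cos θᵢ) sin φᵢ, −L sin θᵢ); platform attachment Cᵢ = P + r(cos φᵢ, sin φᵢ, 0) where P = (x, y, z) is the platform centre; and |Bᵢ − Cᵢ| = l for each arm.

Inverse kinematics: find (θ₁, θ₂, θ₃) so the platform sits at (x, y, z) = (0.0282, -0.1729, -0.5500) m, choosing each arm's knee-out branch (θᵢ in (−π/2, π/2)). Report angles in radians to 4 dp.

arm 1 (φ=0.0°): x'=0.0282, y'=-0.1729
  A=0.1218, B=-0.5500, C=(l²−L²−A²−y'²−z²)/(2L)=-0.3431
  √(A²+B²)=0.5633;  θ1 = -1.3529+2.2256 ≈ 0.8728
φ2=120.0° → target in arm frame (-0.1638, 0.0620)
  A=0.3138, B=-0.5500, C=(l²−L²−A²−y'²−z²)/(2L)=-0.4871
  γ=atan2(-0.5500,0.3138)=-1.0523;  ψ=arccos(-0.7692)=2.4484;  θ2=γ+ψ≈1.3961
rotate P by −φ3: (0.1356, 0.1109, -0.5500)
  A cos θ + B sin θ = C:  0.0144·cos θ + -0.5500·sin θ = -0.2625
  θ3 = atan2(B,A) + arccos(C/0.5502) = 0.5235

θ₁ = 0.8728, θ₂ = 1.3961, θ₃ = 0.5235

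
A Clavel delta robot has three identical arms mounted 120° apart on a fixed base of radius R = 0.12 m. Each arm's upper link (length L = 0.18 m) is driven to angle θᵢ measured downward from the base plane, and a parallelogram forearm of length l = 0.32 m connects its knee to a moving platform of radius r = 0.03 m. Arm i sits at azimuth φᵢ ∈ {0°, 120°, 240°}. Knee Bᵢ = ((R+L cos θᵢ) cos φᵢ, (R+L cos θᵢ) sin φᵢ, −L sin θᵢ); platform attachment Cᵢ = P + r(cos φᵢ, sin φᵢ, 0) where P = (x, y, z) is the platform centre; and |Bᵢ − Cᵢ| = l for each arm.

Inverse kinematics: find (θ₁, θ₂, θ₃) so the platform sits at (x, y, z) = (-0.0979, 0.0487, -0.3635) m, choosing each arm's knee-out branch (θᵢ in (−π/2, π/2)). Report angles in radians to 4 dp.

arm 1 (φ=0.0°): x'=-0.0979, y'=0.0487
  e−x'=0.1879;  (l²−L²−(e−x')²−y'²−z²)/2L = -0.2773
  θ1 = atan2(B,A) + arccos(C/0.4092) = 1.2215
rotate P by −φ2: (0.0911, 0.0604, -0.3635)
  A cos θ + B sin θ = C:  -0.0011·cos θ + -0.3635·sin θ = -0.1827
  √(A²+B²)=0.3635;  θ2 = -1.5739+2.0975 ≈ 0.5236
rotate P by −φ3: (0.0068, -0.1091, -0.3635)
  e−x'=0.0832;  (l²−L²−(e−x')²−y'²−z²)/2L = -0.2249
  θ3 = atan2(B,A) + arccos(C/0.3729) = 0.8725

θ₁ = 1.2215, θ₂ = 0.5236, θ₃ = 0.8725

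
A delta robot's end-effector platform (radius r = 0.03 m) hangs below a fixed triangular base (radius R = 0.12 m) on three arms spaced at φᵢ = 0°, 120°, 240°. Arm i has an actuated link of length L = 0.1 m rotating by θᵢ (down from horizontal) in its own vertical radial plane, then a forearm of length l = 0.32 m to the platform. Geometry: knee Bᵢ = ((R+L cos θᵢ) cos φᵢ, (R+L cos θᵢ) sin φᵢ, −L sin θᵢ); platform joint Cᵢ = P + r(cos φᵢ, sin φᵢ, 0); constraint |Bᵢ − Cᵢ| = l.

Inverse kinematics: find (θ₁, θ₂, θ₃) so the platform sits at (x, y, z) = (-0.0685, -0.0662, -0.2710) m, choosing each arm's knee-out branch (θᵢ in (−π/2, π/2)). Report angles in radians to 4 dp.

θ₁ = 0.6980, θ₂ = 0.4357, θ₃ = -0.3496

φ1=0.0° → target in arm frame (-0.0685, -0.0662)
  A=0.1585, B=-0.2710, C=(l²−L²−A²−y'²−z²)/(2L)=-0.0527
  γ=atan2(-0.2710,0.1585)=-1.0416;  ψ=arccos(-0.1680)=1.7395;  θ1=γ+ψ≈0.6980
arm 2 (φ=120.0°): x'=-0.0231, y'=0.0924
  A=0.1131, B=-0.2710, C=(l²−L²−A²−y'²−z²)/(2L)=-0.0119
  √(A²+B²)=0.2936;  θ2 = -1.1755+1.6112 ≈ 0.4357
φ3=240.0° → target in arm frame (0.0916, -0.0262)
  A=-0.0016, B=-0.2710, C=(l²−L²−A²−y'²−z²)/(2L)=0.0913
  γ=atan2(-0.2710,-0.0016)=-1.5766;  ψ=arccos(0.3371)=1.2270;  θ3=γ+ψ≈-0.3496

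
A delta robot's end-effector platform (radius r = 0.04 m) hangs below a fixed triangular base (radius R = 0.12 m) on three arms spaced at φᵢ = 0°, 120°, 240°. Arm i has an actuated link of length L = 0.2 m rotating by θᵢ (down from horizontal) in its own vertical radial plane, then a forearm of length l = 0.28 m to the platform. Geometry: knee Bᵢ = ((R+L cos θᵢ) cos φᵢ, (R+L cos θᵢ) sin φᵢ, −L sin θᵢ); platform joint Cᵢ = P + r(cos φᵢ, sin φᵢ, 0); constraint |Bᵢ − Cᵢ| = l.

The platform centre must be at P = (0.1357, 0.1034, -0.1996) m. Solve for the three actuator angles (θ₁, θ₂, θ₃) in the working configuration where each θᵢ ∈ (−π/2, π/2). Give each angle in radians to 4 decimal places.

φ1=0.0° → target in arm frame (0.1357, 0.1034)
  A cos θ + B sin θ = C:  -0.0557·cos θ + -0.1996·sin θ = -0.0381
  θ1 = atan2(B,A) + arccos(C/0.2072) = -0.0873
φ2=120.0° → target in arm frame (0.0217, -0.1692)
  A cos θ + B sin θ = C:  0.0583·cos θ + -0.1996·sin θ = -0.0837
  √(A²+B²)=0.2079;  θ2 = -1.2866+1.9850 ≈ 0.6984
rotate P by −φ3: (-0.1574, 0.0658, -0.1996)
  A cos θ + B sin θ = C:  0.2374·cos θ + -0.1996·sin θ = -0.1553
  γ=atan2(-0.1996,0.2374)=-0.6991;  ψ=arccos(-0.5008)=2.0953;  θ3=γ+ψ≈1.3962

θ₁ = -0.0873, θ₂ = 0.6984, θ₃ = 1.3962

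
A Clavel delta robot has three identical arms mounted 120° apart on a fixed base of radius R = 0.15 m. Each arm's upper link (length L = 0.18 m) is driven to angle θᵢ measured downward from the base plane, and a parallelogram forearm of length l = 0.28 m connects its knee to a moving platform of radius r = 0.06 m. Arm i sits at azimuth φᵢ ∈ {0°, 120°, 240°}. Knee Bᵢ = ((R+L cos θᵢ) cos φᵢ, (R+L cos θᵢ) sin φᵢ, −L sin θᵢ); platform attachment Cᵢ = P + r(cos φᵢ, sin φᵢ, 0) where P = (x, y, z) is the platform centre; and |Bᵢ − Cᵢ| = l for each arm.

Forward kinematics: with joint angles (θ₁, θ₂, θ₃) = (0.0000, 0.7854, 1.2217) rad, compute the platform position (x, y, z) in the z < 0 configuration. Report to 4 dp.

(0.1194, 0.0607, -0.2281)

φ1=0.0°: virtual centre (0.2700, 0.0000, 0.0000), radius l
arm 2 at φ=120.0°: ρ2 = 0.2173;  O2 = (-0.1086, 0.1882, -0.1273)
φ3=240.0°: virtual centre (-0.0758, -0.1313, -0.1691), radius l
subtract pairs → two planes through P
linear system: -0.7573x+0.3763y = -0.0095−-0.2546z; -0.6916x+-0.2625y = -0.0213−-0.3383z
det = 0.4591;  x = 0.0229+-0.4229z,  y = 0.0209+-0.1746z
sphere 1 gives Az²+Bz+C=0 with A=1.2093, B=0.2017, C=-0.0169;  B²−4AC=0.1225;  roots -0.2281, 0.0613;  negative root z = -0.2281
x = 0.1194, y = 0.0607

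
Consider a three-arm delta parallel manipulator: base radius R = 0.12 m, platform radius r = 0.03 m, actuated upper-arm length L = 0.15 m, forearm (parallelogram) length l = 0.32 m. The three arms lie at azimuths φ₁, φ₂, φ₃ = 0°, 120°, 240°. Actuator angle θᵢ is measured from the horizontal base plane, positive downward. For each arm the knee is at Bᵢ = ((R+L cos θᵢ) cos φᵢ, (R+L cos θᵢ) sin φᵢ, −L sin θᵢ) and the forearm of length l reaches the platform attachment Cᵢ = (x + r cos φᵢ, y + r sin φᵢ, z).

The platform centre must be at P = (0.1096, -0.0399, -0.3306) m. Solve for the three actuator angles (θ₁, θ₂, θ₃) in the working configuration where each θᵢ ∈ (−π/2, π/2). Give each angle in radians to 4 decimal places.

arm 1 (φ=0.0°): x'=0.1096, y'=-0.0399
  A=-0.0196, B=-0.3306, C=(l²−L²−A²−y'²−z²)/(2L)=-0.1046
  γ=atan2(-0.3306,-0.0196)=-1.6300;  ψ=arccos(-0.3158)=1.8921;  θ1=γ+ψ≈0.2620
arm 2 (φ=120.0°): x'=-0.0894, y'=-0.0750
  A cos θ + B sin θ = C:  0.1794·cos θ + -0.3306·sin θ = -0.2239
  √(A²+B²)=0.3761;  θ2 = -1.0737+2.2086 ≈ 1.1349
φ3=240.0° → target in arm frame (-0.0202, 0.1149)
  A=0.1102, B=-0.3306, C=(l²−L²−A²−y'²−z²)/(2L)=-0.1825
  √(A²+B²)=0.3485;  θ3 = -1.2489+2.1219 ≈ 0.8730

θ₁ = 0.2620, θ₂ = 1.1349, θ₃ = 0.8730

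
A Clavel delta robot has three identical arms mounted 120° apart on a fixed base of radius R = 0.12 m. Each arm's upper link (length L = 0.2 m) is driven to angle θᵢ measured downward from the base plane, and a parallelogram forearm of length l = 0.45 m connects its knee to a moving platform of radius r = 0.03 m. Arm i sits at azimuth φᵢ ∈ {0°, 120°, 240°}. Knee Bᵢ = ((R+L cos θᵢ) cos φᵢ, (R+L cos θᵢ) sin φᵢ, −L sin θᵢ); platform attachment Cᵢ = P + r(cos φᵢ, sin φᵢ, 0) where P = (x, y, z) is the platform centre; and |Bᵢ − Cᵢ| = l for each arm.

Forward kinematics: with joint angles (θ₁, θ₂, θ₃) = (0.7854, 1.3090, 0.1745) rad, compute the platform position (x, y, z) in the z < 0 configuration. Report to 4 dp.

(0.0106, -0.2324, -0.4572)

φ1=0.0°: virtual centre (0.2314, 0.0000, -0.1414), radius l
arm 2 at φ=120.0°: ρ2 = 0.1418;  O2 = (-0.0709, 0.1228, -0.1932)
O3 = (0.2870·cos240.0°, 0.2870·sin240.0°, -0.0347) = (-0.1435, -0.2485, -0.0347)
eliminate P² terms by subtracting sphere 1 from 2 and 3
linear system: -0.6046x+0.2455y = -0.0161−-0.1035z; -0.7498x+-0.4970y = 0.0100−0.2134z
Cramer: x(z) = 0.0115+0.0019z;  y(z) = -0.0374+0.4264z
quadratic in z: (1.1818)z²+(0.2501)z+(-0.1327)=0, √Δ=0.8306 → z ∈ {-0.4572, 0.2456}; z = -0.4572 (taking z<0)
x = 0.0106, y = -0.2324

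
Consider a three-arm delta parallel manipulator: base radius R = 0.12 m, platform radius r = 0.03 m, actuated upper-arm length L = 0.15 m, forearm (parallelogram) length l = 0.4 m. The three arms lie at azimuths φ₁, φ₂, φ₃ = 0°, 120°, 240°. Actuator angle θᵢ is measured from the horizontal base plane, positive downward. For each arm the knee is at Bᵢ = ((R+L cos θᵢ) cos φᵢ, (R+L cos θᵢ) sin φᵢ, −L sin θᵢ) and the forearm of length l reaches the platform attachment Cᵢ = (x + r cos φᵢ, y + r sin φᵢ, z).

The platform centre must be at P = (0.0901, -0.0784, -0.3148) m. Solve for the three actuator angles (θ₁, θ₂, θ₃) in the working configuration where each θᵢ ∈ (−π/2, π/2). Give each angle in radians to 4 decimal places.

rotate P by −φ1: (0.0901, -0.0784, -0.3148)
  A cos θ + B sin θ = C:  -0.0001·cos θ + -0.3148·sin θ = 0.1075
  √(A²+B²)=0.3148;  θ1 = -1.5711+1.2222 ≈ -0.3489
arm 2 (φ=120.0°): x'=-0.1129, y'=-0.0388
  A=0.2029, B=-0.3148, C=(l²−L²−A²−y'²−z²)/(2L)=-0.0143
  θ2 = atan2(B,A) + arccos(C/0.3745) = 0.6109
arm 3 (φ=240.0°): x'=0.0228, y'=0.1172
  A cos θ + B sin θ = C:  0.0672·cos θ + -0.3148·sin θ = 0.0672
  γ=atan2(-0.3148,0.0672)=-1.3606;  ψ=arccos(0.2087)=1.3606;  θ3=γ+ψ≈0.0000

θ₁ = -0.3489, θ₂ = 0.6109, θ₃ = 0.0000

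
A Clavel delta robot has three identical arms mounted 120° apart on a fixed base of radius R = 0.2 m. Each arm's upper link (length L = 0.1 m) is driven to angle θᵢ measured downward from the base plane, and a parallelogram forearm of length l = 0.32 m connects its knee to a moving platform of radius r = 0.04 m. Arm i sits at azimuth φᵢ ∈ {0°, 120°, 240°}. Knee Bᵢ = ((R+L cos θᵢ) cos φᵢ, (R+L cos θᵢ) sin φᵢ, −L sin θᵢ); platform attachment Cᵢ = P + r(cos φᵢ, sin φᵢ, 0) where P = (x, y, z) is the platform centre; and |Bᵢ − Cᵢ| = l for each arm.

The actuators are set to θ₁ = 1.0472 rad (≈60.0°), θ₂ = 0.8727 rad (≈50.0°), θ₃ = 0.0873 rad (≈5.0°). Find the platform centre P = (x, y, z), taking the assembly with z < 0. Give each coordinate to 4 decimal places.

φ1=0.0°: virtual centre (0.2100, 0.0000, -0.0866), radius l
φ2=120.0°: virtual centre (-0.1121, 0.1942, -0.0766), radius l
S3 = (0.2596·cos240.0°, 0.2596·sin240.0°, -0.0087) = (-0.1298, -0.2248, -0.0087)
|S₂|²−|S₁|² = 0.0046;  |S₃|²−|S₁|² = 0.0159
linear system: -0.6443x+0.3885y = 0.0046−0.0200z; -0.6796x+-0.4497y = 0.0159−0.1558z
det = 0.5537;  x = -0.0148+0.1255z,  y = -0.0129+0.1567z
quadratic in z: (1.0403)z²+(0.1127)z+(-0.0442)=0, √Δ=0.4433 → z ∈ {-0.2673, 0.1589}; z = -0.2673 (taking z<0)
x = -0.0484, y = -0.0547

(-0.0484, -0.0547, -0.2673)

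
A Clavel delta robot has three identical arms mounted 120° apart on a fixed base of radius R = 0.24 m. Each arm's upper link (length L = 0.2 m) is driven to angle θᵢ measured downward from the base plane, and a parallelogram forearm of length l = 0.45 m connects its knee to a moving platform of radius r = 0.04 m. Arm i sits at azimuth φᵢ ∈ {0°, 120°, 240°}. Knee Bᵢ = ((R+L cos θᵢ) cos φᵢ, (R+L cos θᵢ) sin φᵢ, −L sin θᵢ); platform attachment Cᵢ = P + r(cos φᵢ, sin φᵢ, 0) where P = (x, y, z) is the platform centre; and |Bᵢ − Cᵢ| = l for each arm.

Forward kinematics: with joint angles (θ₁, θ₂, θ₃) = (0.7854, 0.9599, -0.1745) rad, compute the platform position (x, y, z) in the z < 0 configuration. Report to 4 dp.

(-0.0456, -0.1302, -0.3306)

φ1=0.0°: virtual centre (0.3414, 0.0000, -0.1414), radius l
φ2=120.0°: virtual centre (-0.1574, 0.2726, -0.1638), radius l
O3 = (0.3970·cos240.0°, 0.3970·sin240.0°, 0.0347) = (-0.1985, -0.3438, 0.0347)
eliminate P² terms by subtracting sphere 1 from 2 and 3
[-0.9976 0.5451 -0.0448]·P = -0.0107;  [-1.0798 -0.6876 0.3523]·P = 0.0222
det = 1.2745;  x = -0.0037+0.1265z,  y = -0.0264+0.3137z
quadratic in z: (1.1144)z²+(0.1789)z+(-0.0627)=0, √Δ=0.5580 → z ∈ {-0.3306, 0.1701}; z = -0.3306 (taking z<0)
x = -0.0456, y = -0.1302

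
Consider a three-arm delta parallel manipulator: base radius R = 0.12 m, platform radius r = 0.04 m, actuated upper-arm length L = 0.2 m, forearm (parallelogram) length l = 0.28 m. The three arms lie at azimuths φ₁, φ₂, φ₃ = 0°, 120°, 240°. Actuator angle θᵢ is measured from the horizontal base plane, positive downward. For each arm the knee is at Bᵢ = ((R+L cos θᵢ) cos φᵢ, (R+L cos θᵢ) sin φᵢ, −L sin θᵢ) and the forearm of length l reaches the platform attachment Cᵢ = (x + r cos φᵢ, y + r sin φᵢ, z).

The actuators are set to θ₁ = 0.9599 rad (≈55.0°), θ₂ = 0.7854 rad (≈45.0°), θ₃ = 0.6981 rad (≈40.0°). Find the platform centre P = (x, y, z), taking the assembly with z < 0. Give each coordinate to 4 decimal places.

(-0.0381, -0.0122, -0.3189)

S1 = (0.1947·cos0.0°, 0.1947·sin0.0°, -0.1638) = (0.1947, 0.0000, -0.1638)
φ2=120.0°: virtual centre (-0.1107, 0.1918, -0.1414), radius l
S3 = (0.2332·cos240.0°, 0.2332·sin240.0°, -0.1286) = (-0.1166, -0.2020, -0.1286)
|S₂|²−|S₁|² = 0.0043;  |S₃|²−|S₁|² = 0.0062
[-0.6109 0.3835 0.0448]·P = 0.0043;  [-0.6227 -0.4039 0.0705]·P = 0.0062
Cramer: x(z) = -0.0084+0.0930z;  y(z) = -0.0023+0.0313z
quadratic in z: (1.0096)z²+(0.2897)z+(-0.0103)=0, √Δ=0.3543 → z ∈ {-0.3189, 0.0320}; z = -0.3189 (taking z<0)
x = -0.0381, y = -0.0122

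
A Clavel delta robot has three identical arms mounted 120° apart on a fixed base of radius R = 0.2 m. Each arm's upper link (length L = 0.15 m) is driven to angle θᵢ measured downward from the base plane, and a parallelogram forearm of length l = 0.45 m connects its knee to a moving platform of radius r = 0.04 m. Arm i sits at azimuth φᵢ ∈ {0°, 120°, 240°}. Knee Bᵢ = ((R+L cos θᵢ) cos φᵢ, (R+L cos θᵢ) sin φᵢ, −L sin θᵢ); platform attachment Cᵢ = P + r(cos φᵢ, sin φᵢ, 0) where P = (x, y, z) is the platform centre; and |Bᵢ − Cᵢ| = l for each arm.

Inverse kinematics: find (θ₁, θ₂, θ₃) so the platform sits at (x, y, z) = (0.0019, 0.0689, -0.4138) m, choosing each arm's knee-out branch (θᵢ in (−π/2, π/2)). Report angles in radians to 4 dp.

φ1=0.0° → target in arm frame (0.0019, 0.0689)
  A cos θ + B sin θ = C:  0.1581·cos θ + -0.4138·sin θ = -0.0699
  √(A²+B²)=0.4430;  θ1 = -1.2058+1.7293 ≈ 0.5234
arm 2 (φ=120.0°): x'=0.0587, y'=-0.0361
  A cos θ + B sin θ = C:  0.1013·cos θ + -0.4138·sin θ = -0.0093
  γ=atan2(-0.4138,0.1013)=-1.3308;  ψ=arccos(-0.0218)=1.5926;  θ2=γ+ψ≈0.2619
rotate P by −φ3: (-0.0606, -0.0328, -0.4138)
  e−x'=0.2206;  (l²−L²−(e−x')²−y'²−z²)/2L = -0.1366
  √(A²+B²)=0.4689;  θ3 = -1.0810+1.8664 ≈ 0.7854

θ₁ = 0.5234, θ₂ = 0.2619, θ₃ = 0.7854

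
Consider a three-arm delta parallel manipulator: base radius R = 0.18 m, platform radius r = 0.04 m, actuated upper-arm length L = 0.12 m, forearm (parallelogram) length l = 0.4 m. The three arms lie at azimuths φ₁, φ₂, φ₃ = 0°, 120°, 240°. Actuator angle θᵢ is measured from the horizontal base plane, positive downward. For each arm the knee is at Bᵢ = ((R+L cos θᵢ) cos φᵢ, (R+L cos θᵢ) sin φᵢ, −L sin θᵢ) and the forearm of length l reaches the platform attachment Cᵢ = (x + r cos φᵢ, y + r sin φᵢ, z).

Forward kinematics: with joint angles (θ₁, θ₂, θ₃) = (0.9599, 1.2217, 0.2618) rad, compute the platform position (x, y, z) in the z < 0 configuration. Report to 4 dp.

(-0.0262, -0.1119, -0.4020)

φ1=0.0°: virtual centre (0.2088, 0.0000, -0.0983), radius l
arm 2 at φ=120.0°: ρ2 = 0.1810;  S2 = (-0.0905, 0.1568, -0.1128)
S3 = (0.2559·cos240.0°, 0.2559·sin240.0°, -0.0311) = (-0.1280, -0.2216, -0.0311)
eliminate P² terms by subtracting sphere 1 from 2 and 3
plane₁₂: -0.5987x+0.3136y+-0.0289z = -0.0078
det = 0.4766;  x = -0.0014+0.0616z,  y = -0.0276+0.2098z
into |P−S₁|² = l²: 1.0478z² + 0.1591z + -0.1054 = 0;  Δ = 0.4669;  z = -0.4020 or 0.2501 → z<0 root = -0.4020
x = -0.0262, y = -0.1119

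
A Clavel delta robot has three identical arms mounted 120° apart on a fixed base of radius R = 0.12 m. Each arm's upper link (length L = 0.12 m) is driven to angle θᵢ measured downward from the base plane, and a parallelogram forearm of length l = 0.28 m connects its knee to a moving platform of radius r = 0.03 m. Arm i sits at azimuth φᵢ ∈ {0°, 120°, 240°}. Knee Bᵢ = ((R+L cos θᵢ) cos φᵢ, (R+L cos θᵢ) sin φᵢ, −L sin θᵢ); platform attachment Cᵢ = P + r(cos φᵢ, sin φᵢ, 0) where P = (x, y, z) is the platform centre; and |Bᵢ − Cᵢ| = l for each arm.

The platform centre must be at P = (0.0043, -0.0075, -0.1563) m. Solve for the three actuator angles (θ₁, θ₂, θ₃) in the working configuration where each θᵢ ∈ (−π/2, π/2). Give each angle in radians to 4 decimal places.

rotate P by −φ1: (0.0043, -0.0075, -0.1563)
  A=0.0857, B=-0.1563, C=(l²−L²−A²−y'²−z²)/(2L)=0.1340
  θ1 = atan2(B,A) + arccos(C/0.1783) = -0.3495
arm 2 (φ=120.0°): x'=-0.0086, y'=0.0000
  A cos θ + B sin θ = C:  0.0986·cos θ + -0.1563·sin θ = 0.1243
  θ2 = atan2(B,A) + arccos(C/0.1848) = -0.1748
rotate P by −φ3: (0.0043, 0.0075, -0.1563)
  e−x'=0.0857;  (l²−L²−(e−x')²−y'²−z²)/2L = 0.1341
  γ=atan2(-0.1563,0.0857)=-1.0695;  ψ=arccos(0.7522)=0.7193;  θ3=γ+ψ≈-0.3501

θ₁ = -0.3495, θ₂ = -0.1748, θ₃ = -0.3501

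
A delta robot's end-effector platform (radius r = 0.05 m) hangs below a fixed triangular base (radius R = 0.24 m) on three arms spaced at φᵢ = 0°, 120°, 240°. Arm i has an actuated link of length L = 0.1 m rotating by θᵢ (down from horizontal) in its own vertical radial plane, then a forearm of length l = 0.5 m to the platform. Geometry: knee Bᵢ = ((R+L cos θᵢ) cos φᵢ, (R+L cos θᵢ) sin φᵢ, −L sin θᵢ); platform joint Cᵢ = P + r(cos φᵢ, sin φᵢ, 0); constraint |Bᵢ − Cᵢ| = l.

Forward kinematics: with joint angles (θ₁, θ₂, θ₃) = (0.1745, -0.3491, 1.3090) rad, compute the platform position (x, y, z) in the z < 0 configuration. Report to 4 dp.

(0.0433, 0.1609, -0.4223)

φ1=0.0°: virtual centre (0.2885, 0.0000, -0.0174), radius l
arm 2 at φ=120.0°: ρ2 = 0.2840;  O2 = (-0.1420, 0.2459, 0.0342)
arm 3 at φ=240.0°: ρ3 = 0.2159;  O3 = (-0.1079, -0.1870, -0.0966)
eliminate P² terms by subtracting sphere 1 from 2 and 3
[-0.8609 0.4918 0.1031]·P = -0.0017;  [-0.7928 -0.3739 -0.1585]·P = -0.0276
Cramer: x(z) = 0.0200-0.0553z;  y(z) = 0.0315-0.3065z
quadratic in z: (1.0970)z²+(0.0451)z+(-0.1766)=0, √Δ=0.8815 → z ∈ {-0.4223, 0.3812}; z = -0.4223 (taking z<0)
x = 0.0433, y = 0.1609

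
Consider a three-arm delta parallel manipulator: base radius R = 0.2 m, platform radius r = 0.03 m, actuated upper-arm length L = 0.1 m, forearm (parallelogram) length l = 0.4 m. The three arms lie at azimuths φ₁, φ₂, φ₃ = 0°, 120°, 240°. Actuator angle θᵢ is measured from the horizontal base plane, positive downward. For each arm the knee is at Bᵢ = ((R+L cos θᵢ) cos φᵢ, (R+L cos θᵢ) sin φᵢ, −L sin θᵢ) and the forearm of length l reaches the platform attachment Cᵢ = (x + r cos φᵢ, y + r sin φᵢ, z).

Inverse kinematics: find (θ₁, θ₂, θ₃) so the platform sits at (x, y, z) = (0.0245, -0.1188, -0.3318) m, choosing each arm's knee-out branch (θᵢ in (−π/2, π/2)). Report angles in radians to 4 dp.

φ1=0.0° → target in arm frame (0.0245, -0.1188)
  e−x'=0.1455;  (l²−L²−(e−x')²−y'²−z²)/2L = 0.0231
  θ1 = atan2(B,A) + arccos(C/0.3623) = 0.3494
rotate P by −φ2: (-0.1151, 0.0382, -0.3318)
  A cos θ + B sin θ = C:  0.2851·cos θ + -0.3318·sin θ = -0.2143
  γ=atan2(-0.3318,0.2851)=-0.8609;  ψ=arccos(-0.4897)=2.0826;  θ2=γ+ψ≈1.2217
rotate P by −φ3: (0.0906, 0.0806, -0.3318)
  A=0.0794, B=-0.3318, C=(l²−L²−A²−y'²−z²)/(2L)=0.1356
  √(A²+B²)=0.3412;  θ3 = -1.3360+1.1622 ≈ -0.1738

θ₁ = 0.3494, θ₂ = 1.2217, θ₃ = -0.1738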